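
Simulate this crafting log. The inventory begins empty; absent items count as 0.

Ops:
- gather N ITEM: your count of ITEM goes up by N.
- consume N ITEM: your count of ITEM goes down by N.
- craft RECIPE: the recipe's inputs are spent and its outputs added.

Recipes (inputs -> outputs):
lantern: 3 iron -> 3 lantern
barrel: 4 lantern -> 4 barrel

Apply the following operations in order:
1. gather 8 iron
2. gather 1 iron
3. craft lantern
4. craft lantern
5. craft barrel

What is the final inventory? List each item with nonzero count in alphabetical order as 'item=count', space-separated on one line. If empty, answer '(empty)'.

After 1 (gather 8 iron): iron=8
After 2 (gather 1 iron): iron=9
After 3 (craft lantern): iron=6 lantern=3
After 4 (craft lantern): iron=3 lantern=6
After 5 (craft barrel): barrel=4 iron=3 lantern=2

Answer: barrel=4 iron=3 lantern=2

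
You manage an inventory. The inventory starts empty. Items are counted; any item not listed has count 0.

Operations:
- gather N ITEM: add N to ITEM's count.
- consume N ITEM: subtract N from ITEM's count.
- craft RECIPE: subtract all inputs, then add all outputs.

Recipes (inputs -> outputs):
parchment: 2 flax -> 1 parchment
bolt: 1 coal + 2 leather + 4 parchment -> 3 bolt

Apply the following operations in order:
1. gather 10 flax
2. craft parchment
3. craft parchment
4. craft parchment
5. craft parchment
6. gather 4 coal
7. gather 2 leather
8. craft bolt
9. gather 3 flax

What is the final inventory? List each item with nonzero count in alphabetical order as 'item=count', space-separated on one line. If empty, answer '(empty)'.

After 1 (gather 10 flax): flax=10
After 2 (craft parchment): flax=8 parchment=1
After 3 (craft parchment): flax=6 parchment=2
After 4 (craft parchment): flax=4 parchment=3
After 5 (craft parchment): flax=2 parchment=4
After 6 (gather 4 coal): coal=4 flax=2 parchment=4
After 7 (gather 2 leather): coal=4 flax=2 leather=2 parchment=4
After 8 (craft bolt): bolt=3 coal=3 flax=2
After 9 (gather 3 flax): bolt=3 coal=3 flax=5

Answer: bolt=3 coal=3 flax=5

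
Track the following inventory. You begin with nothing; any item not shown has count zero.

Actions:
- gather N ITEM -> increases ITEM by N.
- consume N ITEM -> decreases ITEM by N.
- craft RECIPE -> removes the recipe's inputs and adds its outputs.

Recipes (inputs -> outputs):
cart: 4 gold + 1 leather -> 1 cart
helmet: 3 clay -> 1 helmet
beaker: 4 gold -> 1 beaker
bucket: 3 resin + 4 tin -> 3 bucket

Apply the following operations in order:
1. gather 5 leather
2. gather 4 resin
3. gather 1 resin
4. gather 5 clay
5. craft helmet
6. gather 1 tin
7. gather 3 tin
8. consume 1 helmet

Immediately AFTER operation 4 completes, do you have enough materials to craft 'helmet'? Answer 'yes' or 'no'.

After 1 (gather 5 leather): leather=5
After 2 (gather 4 resin): leather=5 resin=4
After 3 (gather 1 resin): leather=5 resin=5
After 4 (gather 5 clay): clay=5 leather=5 resin=5

Answer: yes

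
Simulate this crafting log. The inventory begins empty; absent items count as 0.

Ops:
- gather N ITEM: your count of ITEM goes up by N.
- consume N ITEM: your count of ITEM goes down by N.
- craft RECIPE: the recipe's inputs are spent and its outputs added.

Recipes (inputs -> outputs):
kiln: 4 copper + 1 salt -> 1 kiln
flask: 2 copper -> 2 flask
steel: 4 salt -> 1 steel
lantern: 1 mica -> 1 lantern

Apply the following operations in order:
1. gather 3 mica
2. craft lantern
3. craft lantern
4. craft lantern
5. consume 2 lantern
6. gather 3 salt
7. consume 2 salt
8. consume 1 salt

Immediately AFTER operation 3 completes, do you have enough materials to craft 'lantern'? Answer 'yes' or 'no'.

After 1 (gather 3 mica): mica=3
After 2 (craft lantern): lantern=1 mica=2
After 3 (craft lantern): lantern=2 mica=1

Answer: yes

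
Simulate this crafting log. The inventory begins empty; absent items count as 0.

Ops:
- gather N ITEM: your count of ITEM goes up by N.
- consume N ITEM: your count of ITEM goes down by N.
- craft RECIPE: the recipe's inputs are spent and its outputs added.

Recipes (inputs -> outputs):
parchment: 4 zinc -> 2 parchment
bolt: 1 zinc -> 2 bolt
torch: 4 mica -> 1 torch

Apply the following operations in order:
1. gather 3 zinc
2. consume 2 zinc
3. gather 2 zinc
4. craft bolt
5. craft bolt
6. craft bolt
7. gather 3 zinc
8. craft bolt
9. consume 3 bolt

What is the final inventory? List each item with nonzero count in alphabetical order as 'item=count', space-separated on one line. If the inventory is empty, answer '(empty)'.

After 1 (gather 3 zinc): zinc=3
After 2 (consume 2 zinc): zinc=1
After 3 (gather 2 zinc): zinc=3
After 4 (craft bolt): bolt=2 zinc=2
After 5 (craft bolt): bolt=4 zinc=1
After 6 (craft bolt): bolt=6
After 7 (gather 3 zinc): bolt=6 zinc=3
After 8 (craft bolt): bolt=8 zinc=2
After 9 (consume 3 bolt): bolt=5 zinc=2

Answer: bolt=5 zinc=2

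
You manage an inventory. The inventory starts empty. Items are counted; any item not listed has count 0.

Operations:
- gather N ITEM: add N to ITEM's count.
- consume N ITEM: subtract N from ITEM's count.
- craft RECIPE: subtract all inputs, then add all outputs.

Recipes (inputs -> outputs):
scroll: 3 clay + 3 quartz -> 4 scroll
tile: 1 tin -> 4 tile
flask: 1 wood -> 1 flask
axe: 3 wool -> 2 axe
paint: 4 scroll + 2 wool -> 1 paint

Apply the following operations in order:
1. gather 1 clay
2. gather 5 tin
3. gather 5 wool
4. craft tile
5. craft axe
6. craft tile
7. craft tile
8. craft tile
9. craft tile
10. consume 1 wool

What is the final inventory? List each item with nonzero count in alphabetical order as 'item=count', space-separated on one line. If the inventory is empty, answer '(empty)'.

After 1 (gather 1 clay): clay=1
After 2 (gather 5 tin): clay=1 tin=5
After 3 (gather 5 wool): clay=1 tin=5 wool=5
After 4 (craft tile): clay=1 tile=4 tin=4 wool=5
After 5 (craft axe): axe=2 clay=1 tile=4 tin=4 wool=2
After 6 (craft tile): axe=2 clay=1 tile=8 tin=3 wool=2
After 7 (craft tile): axe=2 clay=1 tile=12 tin=2 wool=2
After 8 (craft tile): axe=2 clay=1 tile=16 tin=1 wool=2
After 9 (craft tile): axe=2 clay=1 tile=20 wool=2
After 10 (consume 1 wool): axe=2 clay=1 tile=20 wool=1

Answer: axe=2 clay=1 tile=20 wool=1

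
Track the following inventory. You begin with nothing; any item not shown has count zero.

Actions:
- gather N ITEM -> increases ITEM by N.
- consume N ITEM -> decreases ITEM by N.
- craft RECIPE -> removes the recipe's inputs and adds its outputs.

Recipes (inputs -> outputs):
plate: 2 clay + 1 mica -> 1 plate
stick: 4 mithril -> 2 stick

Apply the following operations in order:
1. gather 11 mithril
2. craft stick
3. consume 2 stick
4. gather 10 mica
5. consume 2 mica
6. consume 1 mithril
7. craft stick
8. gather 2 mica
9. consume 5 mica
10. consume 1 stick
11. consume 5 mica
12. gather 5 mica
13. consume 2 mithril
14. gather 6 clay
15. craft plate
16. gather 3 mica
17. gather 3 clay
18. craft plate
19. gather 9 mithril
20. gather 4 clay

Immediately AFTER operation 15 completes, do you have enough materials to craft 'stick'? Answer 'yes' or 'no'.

After 1 (gather 11 mithril): mithril=11
After 2 (craft stick): mithril=7 stick=2
After 3 (consume 2 stick): mithril=7
After 4 (gather 10 mica): mica=10 mithril=7
After 5 (consume 2 mica): mica=8 mithril=7
After 6 (consume 1 mithril): mica=8 mithril=6
After 7 (craft stick): mica=8 mithril=2 stick=2
After 8 (gather 2 mica): mica=10 mithril=2 stick=2
After 9 (consume 5 mica): mica=5 mithril=2 stick=2
After 10 (consume 1 stick): mica=5 mithril=2 stick=1
After 11 (consume 5 mica): mithril=2 stick=1
After 12 (gather 5 mica): mica=5 mithril=2 stick=1
After 13 (consume 2 mithril): mica=5 stick=1
After 14 (gather 6 clay): clay=6 mica=5 stick=1
After 15 (craft plate): clay=4 mica=4 plate=1 stick=1

Answer: no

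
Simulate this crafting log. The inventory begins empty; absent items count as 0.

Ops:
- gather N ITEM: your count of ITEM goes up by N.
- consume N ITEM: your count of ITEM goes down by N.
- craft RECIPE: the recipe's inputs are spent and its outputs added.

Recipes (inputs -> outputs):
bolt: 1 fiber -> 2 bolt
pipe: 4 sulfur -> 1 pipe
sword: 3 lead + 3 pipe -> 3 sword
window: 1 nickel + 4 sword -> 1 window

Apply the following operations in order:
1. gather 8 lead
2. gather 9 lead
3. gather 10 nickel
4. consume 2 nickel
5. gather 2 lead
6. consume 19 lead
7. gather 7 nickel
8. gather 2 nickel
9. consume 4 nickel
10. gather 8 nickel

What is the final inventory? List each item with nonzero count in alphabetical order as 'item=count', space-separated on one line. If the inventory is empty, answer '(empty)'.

Answer: nickel=21

Derivation:
After 1 (gather 8 lead): lead=8
After 2 (gather 9 lead): lead=17
After 3 (gather 10 nickel): lead=17 nickel=10
After 4 (consume 2 nickel): lead=17 nickel=8
After 5 (gather 2 lead): lead=19 nickel=8
After 6 (consume 19 lead): nickel=8
After 7 (gather 7 nickel): nickel=15
After 8 (gather 2 nickel): nickel=17
After 9 (consume 4 nickel): nickel=13
After 10 (gather 8 nickel): nickel=21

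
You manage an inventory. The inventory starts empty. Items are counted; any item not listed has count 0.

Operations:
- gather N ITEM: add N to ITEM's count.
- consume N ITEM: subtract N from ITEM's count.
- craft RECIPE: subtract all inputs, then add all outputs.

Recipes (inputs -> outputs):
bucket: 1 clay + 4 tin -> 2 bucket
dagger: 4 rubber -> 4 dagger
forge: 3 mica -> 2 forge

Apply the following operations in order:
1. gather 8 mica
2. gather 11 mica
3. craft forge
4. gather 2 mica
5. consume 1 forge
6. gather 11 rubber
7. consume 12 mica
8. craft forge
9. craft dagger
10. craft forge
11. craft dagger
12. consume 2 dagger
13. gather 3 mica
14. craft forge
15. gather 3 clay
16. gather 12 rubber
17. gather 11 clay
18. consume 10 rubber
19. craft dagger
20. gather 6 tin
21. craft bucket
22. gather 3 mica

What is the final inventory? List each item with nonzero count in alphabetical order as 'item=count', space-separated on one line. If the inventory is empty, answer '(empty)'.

After 1 (gather 8 mica): mica=8
After 2 (gather 11 mica): mica=19
After 3 (craft forge): forge=2 mica=16
After 4 (gather 2 mica): forge=2 mica=18
After 5 (consume 1 forge): forge=1 mica=18
After 6 (gather 11 rubber): forge=1 mica=18 rubber=11
After 7 (consume 12 mica): forge=1 mica=6 rubber=11
After 8 (craft forge): forge=3 mica=3 rubber=11
After 9 (craft dagger): dagger=4 forge=3 mica=3 rubber=7
After 10 (craft forge): dagger=4 forge=5 rubber=7
After 11 (craft dagger): dagger=8 forge=5 rubber=3
After 12 (consume 2 dagger): dagger=6 forge=5 rubber=3
After 13 (gather 3 mica): dagger=6 forge=5 mica=3 rubber=3
After 14 (craft forge): dagger=6 forge=7 rubber=3
After 15 (gather 3 clay): clay=3 dagger=6 forge=7 rubber=3
After 16 (gather 12 rubber): clay=3 dagger=6 forge=7 rubber=15
After 17 (gather 11 clay): clay=14 dagger=6 forge=7 rubber=15
After 18 (consume 10 rubber): clay=14 dagger=6 forge=7 rubber=5
After 19 (craft dagger): clay=14 dagger=10 forge=7 rubber=1
After 20 (gather 6 tin): clay=14 dagger=10 forge=7 rubber=1 tin=6
After 21 (craft bucket): bucket=2 clay=13 dagger=10 forge=7 rubber=1 tin=2
After 22 (gather 3 mica): bucket=2 clay=13 dagger=10 forge=7 mica=3 rubber=1 tin=2

Answer: bucket=2 clay=13 dagger=10 forge=7 mica=3 rubber=1 tin=2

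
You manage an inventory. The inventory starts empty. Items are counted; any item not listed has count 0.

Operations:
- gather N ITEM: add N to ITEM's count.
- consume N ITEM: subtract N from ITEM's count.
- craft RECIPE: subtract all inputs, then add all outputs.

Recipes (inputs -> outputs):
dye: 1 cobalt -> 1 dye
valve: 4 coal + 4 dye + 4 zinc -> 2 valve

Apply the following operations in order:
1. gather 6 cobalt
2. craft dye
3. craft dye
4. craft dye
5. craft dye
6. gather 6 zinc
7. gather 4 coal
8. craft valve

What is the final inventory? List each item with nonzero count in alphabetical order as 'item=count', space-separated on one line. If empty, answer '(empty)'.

Answer: cobalt=2 valve=2 zinc=2

Derivation:
After 1 (gather 6 cobalt): cobalt=6
After 2 (craft dye): cobalt=5 dye=1
After 3 (craft dye): cobalt=4 dye=2
After 4 (craft dye): cobalt=3 dye=3
After 5 (craft dye): cobalt=2 dye=4
After 6 (gather 6 zinc): cobalt=2 dye=4 zinc=6
After 7 (gather 4 coal): coal=4 cobalt=2 dye=4 zinc=6
After 8 (craft valve): cobalt=2 valve=2 zinc=2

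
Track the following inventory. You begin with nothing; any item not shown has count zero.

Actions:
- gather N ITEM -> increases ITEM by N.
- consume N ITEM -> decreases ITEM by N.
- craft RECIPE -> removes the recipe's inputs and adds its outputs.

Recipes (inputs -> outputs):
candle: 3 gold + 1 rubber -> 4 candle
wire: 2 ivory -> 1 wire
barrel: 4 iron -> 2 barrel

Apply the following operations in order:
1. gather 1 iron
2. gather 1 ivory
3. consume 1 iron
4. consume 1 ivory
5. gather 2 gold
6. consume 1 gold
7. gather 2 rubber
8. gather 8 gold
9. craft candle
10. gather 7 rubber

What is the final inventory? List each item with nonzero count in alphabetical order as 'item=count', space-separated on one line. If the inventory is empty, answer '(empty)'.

After 1 (gather 1 iron): iron=1
After 2 (gather 1 ivory): iron=1 ivory=1
After 3 (consume 1 iron): ivory=1
After 4 (consume 1 ivory): (empty)
After 5 (gather 2 gold): gold=2
After 6 (consume 1 gold): gold=1
After 7 (gather 2 rubber): gold=1 rubber=2
After 8 (gather 8 gold): gold=9 rubber=2
After 9 (craft candle): candle=4 gold=6 rubber=1
After 10 (gather 7 rubber): candle=4 gold=6 rubber=8

Answer: candle=4 gold=6 rubber=8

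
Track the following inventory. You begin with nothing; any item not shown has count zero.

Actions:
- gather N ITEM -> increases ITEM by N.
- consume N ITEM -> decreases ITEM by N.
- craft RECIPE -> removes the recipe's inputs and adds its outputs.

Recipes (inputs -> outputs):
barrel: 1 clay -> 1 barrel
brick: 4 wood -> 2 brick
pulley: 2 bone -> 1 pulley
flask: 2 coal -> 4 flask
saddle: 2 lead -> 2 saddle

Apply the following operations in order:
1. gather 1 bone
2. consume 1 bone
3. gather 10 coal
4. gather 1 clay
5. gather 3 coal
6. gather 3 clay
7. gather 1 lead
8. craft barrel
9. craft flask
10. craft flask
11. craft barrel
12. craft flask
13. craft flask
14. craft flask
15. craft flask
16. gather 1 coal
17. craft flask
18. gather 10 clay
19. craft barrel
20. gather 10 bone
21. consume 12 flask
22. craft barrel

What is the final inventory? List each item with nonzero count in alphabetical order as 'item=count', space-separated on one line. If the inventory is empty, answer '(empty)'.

After 1 (gather 1 bone): bone=1
After 2 (consume 1 bone): (empty)
After 3 (gather 10 coal): coal=10
After 4 (gather 1 clay): clay=1 coal=10
After 5 (gather 3 coal): clay=1 coal=13
After 6 (gather 3 clay): clay=4 coal=13
After 7 (gather 1 lead): clay=4 coal=13 lead=1
After 8 (craft barrel): barrel=1 clay=3 coal=13 lead=1
After 9 (craft flask): barrel=1 clay=3 coal=11 flask=4 lead=1
After 10 (craft flask): barrel=1 clay=3 coal=9 flask=8 lead=1
After 11 (craft barrel): barrel=2 clay=2 coal=9 flask=8 lead=1
After 12 (craft flask): barrel=2 clay=2 coal=7 flask=12 lead=1
After 13 (craft flask): barrel=2 clay=2 coal=5 flask=16 lead=1
After 14 (craft flask): barrel=2 clay=2 coal=3 flask=20 lead=1
After 15 (craft flask): barrel=2 clay=2 coal=1 flask=24 lead=1
After 16 (gather 1 coal): barrel=2 clay=2 coal=2 flask=24 lead=1
After 17 (craft flask): barrel=2 clay=2 flask=28 lead=1
After 18 (gather 10 clay): barrel=2 clay=12 flask=28 lead=1
After 19 (craft barrel): barrel=3 clay=11 flask=28 lead=1
After 20 (gather 10 bone): barrel=3 bone=10 clay=11 flask=28 lead=1
After 21 (consume 12 flask): barrel=3 bone=10 clay=11 flask=16 lead=1
After 22 (craft barrel): barrel=4 bone=10 clay=10 flask=16 lead=1

Answer: barrel=4 bone=10 clay=10 flask=16 lead=1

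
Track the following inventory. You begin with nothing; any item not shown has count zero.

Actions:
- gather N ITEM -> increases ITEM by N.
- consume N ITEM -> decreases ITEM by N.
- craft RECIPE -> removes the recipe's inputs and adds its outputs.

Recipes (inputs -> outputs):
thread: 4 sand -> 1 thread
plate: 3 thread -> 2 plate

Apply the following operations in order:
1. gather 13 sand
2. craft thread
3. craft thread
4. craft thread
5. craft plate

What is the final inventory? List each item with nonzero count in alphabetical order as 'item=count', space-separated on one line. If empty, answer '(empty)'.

Answer: plate=2 sand=1

Derivation:
After 1 (gather 13 sand): sand=13
After 2 (craft thread): sand=9 thread=1
After 3 (craft thread): sand=5 thread=2
After 4 (craft thread): sand=1 thread=3
After 5 (craft plate): plate=2 sand=1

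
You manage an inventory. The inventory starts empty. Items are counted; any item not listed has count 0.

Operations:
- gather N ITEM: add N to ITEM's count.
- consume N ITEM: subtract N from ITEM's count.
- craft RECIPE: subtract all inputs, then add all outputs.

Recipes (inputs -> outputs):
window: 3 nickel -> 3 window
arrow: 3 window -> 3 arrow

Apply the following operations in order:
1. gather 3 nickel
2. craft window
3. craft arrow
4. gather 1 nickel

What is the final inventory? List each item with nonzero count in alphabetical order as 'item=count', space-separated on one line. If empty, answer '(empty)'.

After 1 (gather 3 nickel): nickel=3
After 2 (craft window): window=3
After 3 (craft arrow): arrow=3
After 4 (gather 1 nickel): arrow=3 nickel=1

Answer: arrow=3 nickel=1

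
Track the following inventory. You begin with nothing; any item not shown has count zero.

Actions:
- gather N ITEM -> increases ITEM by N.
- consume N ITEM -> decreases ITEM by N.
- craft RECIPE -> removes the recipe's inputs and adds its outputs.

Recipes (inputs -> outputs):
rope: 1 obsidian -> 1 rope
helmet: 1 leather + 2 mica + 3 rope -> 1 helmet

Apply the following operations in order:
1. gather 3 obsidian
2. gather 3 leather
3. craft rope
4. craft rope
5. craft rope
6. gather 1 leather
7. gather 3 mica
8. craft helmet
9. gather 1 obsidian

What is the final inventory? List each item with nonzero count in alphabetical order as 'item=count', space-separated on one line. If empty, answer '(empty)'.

Answer: helmet=1 leather=3 mica=1 obsidian=1

Derivation:
After 1 (gather 3 obsidian): obsidian=3
After 2 (gather 3 leather): leather=3 obsidian=3
After 3 (craft rope): leather=3 obsidian=2 rope=1
After 4 (craft rope): leather=3 obsidian=1 rope=2
After 5 (craft rope): leather=3 rope=3
After 6 (gather 1 leather): leather=4 rope=3
After 7 (gather 3 mica): leather=4 mica=3 rope=3
After 8 (craft helmet): helmet=1 leather=3 mica=1
After 9 (gather 1 obsidian): helmet=1 leather=3 mica=1 obsidian=1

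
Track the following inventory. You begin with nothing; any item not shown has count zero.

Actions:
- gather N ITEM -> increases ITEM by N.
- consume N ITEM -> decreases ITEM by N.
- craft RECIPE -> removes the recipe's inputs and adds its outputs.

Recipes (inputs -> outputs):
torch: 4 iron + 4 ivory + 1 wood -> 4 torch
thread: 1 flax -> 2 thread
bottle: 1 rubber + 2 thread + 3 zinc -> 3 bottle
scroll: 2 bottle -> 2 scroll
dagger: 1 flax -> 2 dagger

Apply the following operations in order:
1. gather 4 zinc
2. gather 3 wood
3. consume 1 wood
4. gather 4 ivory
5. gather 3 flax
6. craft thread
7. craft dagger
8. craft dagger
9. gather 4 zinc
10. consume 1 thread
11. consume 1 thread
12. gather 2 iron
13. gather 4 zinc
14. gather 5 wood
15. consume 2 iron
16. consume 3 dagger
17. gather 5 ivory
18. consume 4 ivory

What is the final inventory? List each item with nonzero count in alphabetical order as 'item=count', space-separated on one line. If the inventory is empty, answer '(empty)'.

After 1 (gather 4 zinc): zinc=4
After 2 (gather 3 wood): wood=3 zinc=4
After 3 (consume 1 wood): wood=2 zinc=4
After 4 (gather 4 ivory): ivory=4 wood=2 zinc=4
After 5 (gather 3 flax): flax=3 ivory=4 wood=2 zinc=4
After 6 (craft thread): flax=2 ivory=4 thread=2 wood=2 zinc=4
After 7 (craft dagger): dagger=2 flax=1 ivory=4 thread=2 wood=2 zinc=4
After 8 (craft dagger): dagger=4 ivory=4 thread=2 wood=2 zinc=4
After 9 (gather 4 zinc): dagger=4 ivory=4 thread=2 wood=2 zinc=8
After 10 (consume 1 thread): dagger=4 ivory=4 thread=1 wood=2 zinc=8
After 11 (consume 1 thread): dagger=4 ivory=4 wood=2 zinc=8
After 12 (gather 2 iron): dagger=4 iron=2 ivory=4 wood=2 zinc=8
After 13 (gather 4 zinc): dagger=4 iron=2 ivory=4 wood=2 zinc=12
After 14 (gather 5 wood): dagger=4 iron=2 ivory=4 wood=7 zinc=12
After 15 (consume 2 iron): dagger=4 ivory=4 wood=7 zinc=12
After 16 (consume 3 dagger): dagger=1 ivory=4 wood=7 zinc=12
After 17 (gather 5 ivory): dagger=1 ivory=9 wood=7 zinc=12
After 18 (consume 4 ivory): dagger=1 ivory=5 wood=7 zinc=12

Answer: dagger=1 ivory=5 wood=7 zinc=12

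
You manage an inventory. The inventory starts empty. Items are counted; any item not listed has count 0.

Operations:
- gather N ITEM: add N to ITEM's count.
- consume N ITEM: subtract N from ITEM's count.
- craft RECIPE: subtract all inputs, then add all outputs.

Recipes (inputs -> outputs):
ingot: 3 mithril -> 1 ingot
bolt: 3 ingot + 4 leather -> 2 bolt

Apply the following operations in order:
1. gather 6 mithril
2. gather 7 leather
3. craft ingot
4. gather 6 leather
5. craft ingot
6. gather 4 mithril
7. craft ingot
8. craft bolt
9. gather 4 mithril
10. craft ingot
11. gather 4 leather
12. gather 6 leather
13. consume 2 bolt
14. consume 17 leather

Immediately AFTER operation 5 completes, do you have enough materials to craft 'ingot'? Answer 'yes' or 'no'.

After 1 (gather 6 mithril): mithril=6
After 2 (gather 7 leather): leather=7 mithril=6
After 3 (craft ingot): ingot=1 leather=7 mithril=3
After 4 (gather 6 leather): ingot=1 leather=13 mithril=3
After 5 (craft ingot): ingot=2 leather=13

Answer: no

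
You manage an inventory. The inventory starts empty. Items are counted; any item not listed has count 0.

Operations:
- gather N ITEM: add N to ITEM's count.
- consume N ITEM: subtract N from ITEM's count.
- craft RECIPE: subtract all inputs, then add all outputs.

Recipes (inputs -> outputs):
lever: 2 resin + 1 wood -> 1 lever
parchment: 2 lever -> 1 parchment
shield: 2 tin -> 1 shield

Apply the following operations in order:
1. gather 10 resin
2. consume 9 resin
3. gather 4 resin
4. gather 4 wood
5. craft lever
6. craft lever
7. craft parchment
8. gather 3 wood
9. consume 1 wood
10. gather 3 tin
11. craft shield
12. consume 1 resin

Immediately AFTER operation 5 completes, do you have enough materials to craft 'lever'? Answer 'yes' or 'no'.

Answer: yes

Derivation:
After 1 (gather 10 resin): resin=10
After 2 (consume 9 resin): resin=1
After 3 (gather 4 resin): resin=5
After 4 (gather 4 wood): resin=5 wood=4
After 5 (craft lever): lever=1 resin=3 wood=3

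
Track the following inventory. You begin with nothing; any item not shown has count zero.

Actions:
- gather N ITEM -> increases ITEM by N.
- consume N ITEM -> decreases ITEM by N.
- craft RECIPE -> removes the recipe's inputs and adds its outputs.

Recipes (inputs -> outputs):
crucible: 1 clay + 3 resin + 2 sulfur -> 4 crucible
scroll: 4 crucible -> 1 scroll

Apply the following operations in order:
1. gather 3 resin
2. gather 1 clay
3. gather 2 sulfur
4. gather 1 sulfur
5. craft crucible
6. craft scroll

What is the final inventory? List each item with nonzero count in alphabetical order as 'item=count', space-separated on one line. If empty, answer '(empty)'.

After 1 (gather 3 resin): resin=3
After 2 (gather 1 clay): clay=1 resin=3
After 3 (gather 2 sulfur): clay=1 resin=3 sulfur=2
After 4 (gather 1 sulfur): clay=1 resin=3 sulfur=3
After 5 (craft crucible): crucible=4 sulfur=1
After 6 (craft scroll): scroll=1 sulfur=1

Answer: scroll=1 sulfur=1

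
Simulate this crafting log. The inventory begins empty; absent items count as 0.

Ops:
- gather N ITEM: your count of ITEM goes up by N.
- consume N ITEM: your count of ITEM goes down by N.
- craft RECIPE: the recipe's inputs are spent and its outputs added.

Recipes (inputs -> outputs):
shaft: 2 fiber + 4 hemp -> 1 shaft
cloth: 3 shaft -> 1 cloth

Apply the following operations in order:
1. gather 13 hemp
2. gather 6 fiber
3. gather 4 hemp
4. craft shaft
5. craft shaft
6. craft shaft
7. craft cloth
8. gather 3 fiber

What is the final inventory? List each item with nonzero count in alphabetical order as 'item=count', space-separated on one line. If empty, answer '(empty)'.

Answer: cloth=1 fiber=3 hemp=5

Derivation:
After 1 (gather 13 hemp): hemp=13
After 2 (gather 6 fiber): fiber=6 hemp=13
After 3 (gather 4 hemp): fiber=6 hemp=17
After 4 (craft shaft): fiber=4 hemp=13 shaft=1
After 5 (craft shaft): fiber=2 hemp=9 shaft=2
After 6 (craft shaft): hemp=5 shaft=3
After 7 (craft cloth): cloth=1 hemp=5
After 8 (gather 3 fiber): cloth=1 fiber=3 hemp=5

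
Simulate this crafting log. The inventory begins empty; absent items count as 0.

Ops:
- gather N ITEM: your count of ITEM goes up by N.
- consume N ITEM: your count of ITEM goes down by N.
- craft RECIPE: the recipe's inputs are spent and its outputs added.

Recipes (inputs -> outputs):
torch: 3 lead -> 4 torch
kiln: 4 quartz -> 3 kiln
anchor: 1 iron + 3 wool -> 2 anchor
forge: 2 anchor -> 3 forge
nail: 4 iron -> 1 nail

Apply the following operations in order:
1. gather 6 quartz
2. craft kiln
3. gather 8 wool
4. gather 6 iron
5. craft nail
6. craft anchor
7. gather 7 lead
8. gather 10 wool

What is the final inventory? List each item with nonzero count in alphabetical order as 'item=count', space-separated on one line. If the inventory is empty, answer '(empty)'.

Answer: anchor=2 iron=1 kiln=3 lead=7 nail=1 quartz=2 wool=15

Derivation:
After 1 (gather 6 quartz): quartz=6
After 2 (craft kiln): kiln=3 quartz=2
After 3 (gather 8 wool): kiln=3 quartz=2 wool=8
After 4 (gather 6 iron): iron=6 kiln=3 quartz=2 wool=8
After 5 (craft nail): iron=2 kiln=3 nail=1 quartz=2 wool=8
After 6 (craft anchor): anchor=2 iron=1 kiln=3 nail=1 quartz=2 wool=5
After 7 (gather 7 lead): anchor=2 iron=1 kiln=3 lead=7 nail=1 quartz=2 wool=5
After 8 (gather 10 wool): anchor=2 iron=1 kiln=3 lead=7 nail=1 quartz=2 wool=15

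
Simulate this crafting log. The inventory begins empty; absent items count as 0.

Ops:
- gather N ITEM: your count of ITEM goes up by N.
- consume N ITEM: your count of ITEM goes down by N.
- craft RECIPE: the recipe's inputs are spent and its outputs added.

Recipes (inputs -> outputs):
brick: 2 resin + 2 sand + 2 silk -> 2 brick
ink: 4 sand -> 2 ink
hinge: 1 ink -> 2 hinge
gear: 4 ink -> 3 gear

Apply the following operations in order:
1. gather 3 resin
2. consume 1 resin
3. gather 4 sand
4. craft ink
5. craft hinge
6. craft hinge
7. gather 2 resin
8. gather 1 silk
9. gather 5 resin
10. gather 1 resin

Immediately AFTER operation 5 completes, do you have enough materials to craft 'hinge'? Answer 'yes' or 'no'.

After 1 (gather 3 resin): resin=3
After 2 (consume 1 resin): resin=2
After 3 (gather 4 sand): resin=2 sand=4
After 4 (craft ink): ink=2 resin=2
After 5 (craft hinge): hinge=2 ink=1 resin=2

Answer: yes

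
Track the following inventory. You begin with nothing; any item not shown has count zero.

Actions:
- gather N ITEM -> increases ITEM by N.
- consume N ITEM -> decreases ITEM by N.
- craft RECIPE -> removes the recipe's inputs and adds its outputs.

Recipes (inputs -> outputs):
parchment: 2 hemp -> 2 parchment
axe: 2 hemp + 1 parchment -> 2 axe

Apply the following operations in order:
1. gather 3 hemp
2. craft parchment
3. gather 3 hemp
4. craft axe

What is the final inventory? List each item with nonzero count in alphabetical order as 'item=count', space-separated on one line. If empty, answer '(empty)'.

After 1 (gather 3 hemp): hemp=3
After 2 (craft parchment): hemp=1 parchment=2
After 3 (gather 3 hemp): hemp=4 parchment=2
After 4 (craft axe): axe=2 hemp=2 parchment=1

Answer: axe=2 hemp=2 parchment=1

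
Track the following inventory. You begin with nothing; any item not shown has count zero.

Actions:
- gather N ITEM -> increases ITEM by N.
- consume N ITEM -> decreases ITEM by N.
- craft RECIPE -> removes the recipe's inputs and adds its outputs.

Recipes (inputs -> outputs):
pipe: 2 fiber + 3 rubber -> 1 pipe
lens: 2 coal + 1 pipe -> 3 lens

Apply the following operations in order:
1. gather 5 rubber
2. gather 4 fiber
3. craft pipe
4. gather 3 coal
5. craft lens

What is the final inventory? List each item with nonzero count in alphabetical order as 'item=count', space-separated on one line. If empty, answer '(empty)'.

After 1 (gather 5 rubber): rubber=5
After 2 (gather 4 fiber): fiber=4 rubber=5
After 3 (craft pipe): fiber=2 pipe=1 rubber=2
After 4 (gather 3 coal): coal=3 fiber=2 pipe=1 rubber=2
After 5 (craft lens): coal=1 fiber=2 lens=3 rubber=2

Answer: coal=1 fiber=2 lens=3 rubber=2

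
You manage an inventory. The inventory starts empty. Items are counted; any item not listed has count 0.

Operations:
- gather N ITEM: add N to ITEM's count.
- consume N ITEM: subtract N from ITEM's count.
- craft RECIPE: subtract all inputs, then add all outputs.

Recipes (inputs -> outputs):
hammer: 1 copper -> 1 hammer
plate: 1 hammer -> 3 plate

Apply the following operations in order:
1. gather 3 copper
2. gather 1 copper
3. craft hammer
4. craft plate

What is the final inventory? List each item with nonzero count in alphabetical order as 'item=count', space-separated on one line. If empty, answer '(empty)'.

Answer: copper=3 plate=3

Derivation:
After 1 (gather 3 copper): copper=3
After 2 (gather 1 copper): copper=4
After 3 (craft hammer): copper=3 hammer=1
After 4 (craft plate): copper=3 plate=3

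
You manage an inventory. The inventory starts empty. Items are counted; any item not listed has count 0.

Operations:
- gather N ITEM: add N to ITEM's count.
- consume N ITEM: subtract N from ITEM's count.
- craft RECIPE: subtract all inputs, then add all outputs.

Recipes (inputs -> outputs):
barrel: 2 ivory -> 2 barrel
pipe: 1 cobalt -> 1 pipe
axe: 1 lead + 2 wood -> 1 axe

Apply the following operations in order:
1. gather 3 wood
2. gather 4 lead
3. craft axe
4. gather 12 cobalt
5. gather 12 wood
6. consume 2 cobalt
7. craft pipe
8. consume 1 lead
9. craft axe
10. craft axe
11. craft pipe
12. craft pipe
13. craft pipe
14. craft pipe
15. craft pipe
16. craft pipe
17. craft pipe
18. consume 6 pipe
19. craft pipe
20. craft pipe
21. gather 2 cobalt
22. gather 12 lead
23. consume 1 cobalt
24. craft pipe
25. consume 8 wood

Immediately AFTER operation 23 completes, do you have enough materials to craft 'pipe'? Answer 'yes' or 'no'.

Answer: yes

Derivation:
After 1 (gather 3 wood): wood=3
After 2 (gather 4 lead): lead=4 wood=3
After 3 (craft axe): axe=1 lead=3 wood=1
After 4 (gather 12 cobalt): axe=1 cobalt=12 lead=3 wood=1
After 5 (gather 12 wood): axe=1 cobalt=12 lead=3 wood=13
After 6 (consume 2 cobalt): axe=1 cobalt=10 lead=3 wood=13
After 7 (craft pipe): axe=1 cobalt=9 lead=3 pipe=1 wood=13
After 8 (consume 1 lead): axe=1 cobalt=9 lead=2 pipe=1 wood=13
After 9 (craft axe): axe=2 cobalt=9 lead=1 pipe=1 wood=11
After 10 (craft axe): axe=3 cobalt=9 pipe=1 wood=9
After 11 (craft pipe): axe=3 cobalt=8 pipe=2 wood=9
After 12 (craft pipe): axe=3 cobalt=7 pipe=3 wood=9
After 13 (craft pipe): axe=3 cobalt=6 pipe=4 wood=9
After 14 (craft pipe): axe=3 cobalt=5 pipe=5 wood=9
After 15 (craft pipe): axe=3 cobalt=4 pipe=6 wood=9
After 16 (craft pipe): axe=3 cobalt=3 pipe=7 wood=9
After 17 (craft pipe): axe=3 cobalt=2 pipe=8 wood=9
After 18 (consume 6 pipe): axe=3 cobalt=2 pipe=2 wood=9
After 19 (craft pipe): axe=3 cobalt=1 pipe=3 wood=9
After 20 (craft pipe): axe=3 pipe=4 wood=9
After 21 (gather 2 cobalt): axe=3 cobalt=2 pipe=4 wood=9
After 22 (gather 12 lead): axe=3 cobalt=2 lead=12 pipe=4 wood=9
After 23 (consume 1 cobalt): axe=3 cobalt=1 lead=12 pipe=4 wood=9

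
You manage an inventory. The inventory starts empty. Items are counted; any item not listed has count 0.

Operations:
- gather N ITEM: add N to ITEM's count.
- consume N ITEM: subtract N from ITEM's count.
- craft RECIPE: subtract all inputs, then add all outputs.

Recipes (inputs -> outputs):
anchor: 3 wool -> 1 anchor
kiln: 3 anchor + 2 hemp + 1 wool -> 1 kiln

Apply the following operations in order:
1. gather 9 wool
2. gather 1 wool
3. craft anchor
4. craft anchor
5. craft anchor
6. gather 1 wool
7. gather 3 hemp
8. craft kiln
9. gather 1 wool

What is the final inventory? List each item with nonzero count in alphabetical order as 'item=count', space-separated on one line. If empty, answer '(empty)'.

After 1 (gather 9 wool): wool=9
After 2 (gather 1 wool): wool=10
After 3 (craft anchor): anchor=1 wool=7
After 4 (craft anchor): anchor=2 wool=4
After 5 (craft anchor): anchor=3 wool=1
After 6 (gather 1 wool): anchor=3 wool=2
After 7 (gather 3 hemp): anchor=3 hemp=3 wool=2
After 8 (craft kiln): hemp=1 kiln=1 wool=1
After 9 (gather 1 wool): hemp=1 kiln=1 wool=2

Answer: hemp=1 kiln=1 wool=2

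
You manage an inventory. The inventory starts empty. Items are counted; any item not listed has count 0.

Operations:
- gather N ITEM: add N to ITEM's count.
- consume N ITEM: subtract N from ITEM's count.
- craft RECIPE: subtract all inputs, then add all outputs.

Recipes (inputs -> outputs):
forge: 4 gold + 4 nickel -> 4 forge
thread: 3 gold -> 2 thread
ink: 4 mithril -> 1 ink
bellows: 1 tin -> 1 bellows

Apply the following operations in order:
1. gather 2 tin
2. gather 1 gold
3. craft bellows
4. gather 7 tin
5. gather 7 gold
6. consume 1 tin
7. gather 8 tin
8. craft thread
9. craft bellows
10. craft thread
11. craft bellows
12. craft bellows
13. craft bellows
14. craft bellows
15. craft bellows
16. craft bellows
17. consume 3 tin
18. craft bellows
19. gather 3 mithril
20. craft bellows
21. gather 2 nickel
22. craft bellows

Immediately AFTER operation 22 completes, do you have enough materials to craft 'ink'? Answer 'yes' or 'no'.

Answer: no

Derivation:
After 1 (gather 2 tin): tin=2
After 2 (gather 1 gold): gold=1 tin=2
After 3 (craft bellows): bellows=1 gold=1 tin=1
After 4 (gather 7 tin): bellows=1 gold=1 tin=8
After 5 (gather 7 gold): bellows=1 gold=8 tin=8
After 6 (consume 1 tin): bellows=1 gold=8 tin=7
After 7 (gather 8 tin): bellows=1 gold=8 tin=15
After 8 (craft thread): bellows=1 gold=5 thread=2 tin=15
After 9 (craft bellows): bellows=2 gold=5 thread=2 tin=14
After 10 (craft thread): bellows=2 gold=2 thread=4 tin=14
After 11 (craft bellows): bellows=3 gold=2 thread=4 tin=13
After 12 (craft bellows): bellows=4 gold=2 thread=4 tin=12
After 13 (craft bellows): bellows=5 gold=2 thread=4 tin=11
After 14 (craft bellows): bellows=6 gold=2 thread=4 tin=10
After 15 (craft bellows): bellows=7 gold=2 thread=4 tin=9
After 16 (craft bellows): bellows=8 gold=2 thread=4 tin=8
After 17 (consume 3 tin): bellows=8 gold=2 thread=4 tin=5
After 18 (craft bellows): bellows=9 gold=2 thread=4 tin=4
After 19 (gather 3 mithril): bellows=9 gold=2 mithril=3 thread=4 tin=4
After 20 (craft bellows): bellows=10 gold=2 mithril=3 thread=4 tin=3
After 21 (gather 2 nickel): bellows=10 gold=2 mithril=3 nickel=2 thread=4 tin=3
After 22 (craft bellows): bellows=11 gold=2 mithril=3 nickel=2 thread=4 tin=2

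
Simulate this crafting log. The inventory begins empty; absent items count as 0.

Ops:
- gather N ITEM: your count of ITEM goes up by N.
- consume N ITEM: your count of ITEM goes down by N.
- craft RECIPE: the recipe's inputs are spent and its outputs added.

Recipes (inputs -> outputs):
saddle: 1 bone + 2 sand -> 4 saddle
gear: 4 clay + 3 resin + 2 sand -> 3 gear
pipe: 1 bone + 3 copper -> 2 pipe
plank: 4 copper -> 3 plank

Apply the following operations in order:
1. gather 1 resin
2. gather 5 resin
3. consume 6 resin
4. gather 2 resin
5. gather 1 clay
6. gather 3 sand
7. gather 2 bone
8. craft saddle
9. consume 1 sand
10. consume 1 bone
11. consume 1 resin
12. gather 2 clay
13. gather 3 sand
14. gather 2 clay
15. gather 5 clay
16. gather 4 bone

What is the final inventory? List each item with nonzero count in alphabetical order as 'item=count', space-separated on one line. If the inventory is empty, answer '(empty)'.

After 1 (gather 1 resin): resin=1
After 2 (gather 5 resin): resin=6
After 3 (consume 6 resin): (empty)
After 4 (gather 2 resin): resin=2
After 5 (gather 1 clay): clay=1 resin=2
After 6 (gather 3 sand): clay=1 resin=2 sand=3
After 7 (gather 2 bone): bone=2 clay=1 resin=2 sand=3
After 8 (craft saddle): bone=1 clay=1 resin=2 saddle=4 sand=1
After 9 (consume 1 sand): bone=1 clay=1 resin=2 saddle=4
After 10 (consume 1 bone): clay=1 resin=2 saddle=4
After 11 (consume 1 resin): clay=1 resin=1 saddle=4
After 12 (gather 2 clay): clay=3 resin=1 saddle=4
After 13 (gather 3 sand): clay=3 resin=1 saddle=4 sand=3
After 14 (gather 2 clay): clay=5 resin=1 saddle=4 sand=3
After 15 (gather 5 clay): clay=10 resin=1 saddle=4 sand=3
After 16 (gather 4 bone): bone=4 clay=10 resin=1 saddle=4 sand=3

Answer: bone=4 clay=10 resin=1 saddle=4 sand=3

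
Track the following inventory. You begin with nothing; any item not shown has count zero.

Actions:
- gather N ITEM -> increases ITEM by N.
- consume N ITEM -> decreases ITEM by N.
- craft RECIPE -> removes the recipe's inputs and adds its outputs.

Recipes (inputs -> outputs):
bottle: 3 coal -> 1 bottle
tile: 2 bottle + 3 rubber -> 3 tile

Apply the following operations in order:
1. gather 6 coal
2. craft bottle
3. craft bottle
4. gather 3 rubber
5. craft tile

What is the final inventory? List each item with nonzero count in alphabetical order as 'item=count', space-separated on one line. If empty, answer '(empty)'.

Answer: tile=3

Derivation:
After 1 (gather 6 coal): coal=6
After 2 (craft bottle): bottle=1 coal=3
After 3 (craft bottle): bottle=2
After 4 (gather 3 rubber): bottle=2 rubber=3
After 5 (craft tile): tile=3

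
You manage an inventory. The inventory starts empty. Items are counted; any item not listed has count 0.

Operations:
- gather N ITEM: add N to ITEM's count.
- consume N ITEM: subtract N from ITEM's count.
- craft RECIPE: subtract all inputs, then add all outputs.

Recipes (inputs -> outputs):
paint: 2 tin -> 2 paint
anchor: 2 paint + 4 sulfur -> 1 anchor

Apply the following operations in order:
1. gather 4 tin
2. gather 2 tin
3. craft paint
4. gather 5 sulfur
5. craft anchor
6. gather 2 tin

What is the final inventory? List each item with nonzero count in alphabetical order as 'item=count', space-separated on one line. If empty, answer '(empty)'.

Answer: anchor=1 sulfur=1 tin=6

Derivation:
After 1 (gather 4 tin): tin=4
After 2 (gather 2 tin): tin=6
After 3 (craft paint): paint=2 tin=4
After 4 (gather 5 sulfur): paint=2 sulfur=5 tin=4
After 5 (craft anchor): anchor=1 sulfur=1 tin=4
After 6 (gather 2 tin): anchor=1 sulfur=1 tin=6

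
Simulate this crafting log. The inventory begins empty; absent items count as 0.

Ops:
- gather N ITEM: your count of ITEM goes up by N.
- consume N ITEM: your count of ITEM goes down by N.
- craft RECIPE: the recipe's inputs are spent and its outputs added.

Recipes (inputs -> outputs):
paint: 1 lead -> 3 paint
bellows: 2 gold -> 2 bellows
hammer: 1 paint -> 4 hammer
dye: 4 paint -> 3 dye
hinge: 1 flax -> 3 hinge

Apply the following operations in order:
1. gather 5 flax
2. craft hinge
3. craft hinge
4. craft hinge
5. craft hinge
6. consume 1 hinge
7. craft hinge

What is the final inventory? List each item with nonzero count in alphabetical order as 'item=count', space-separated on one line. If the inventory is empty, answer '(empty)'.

After 1 (gather 5 flax): flax=5
After 2 (craft hinge): flax=4 hinge=3
After 3 (craft hinge): flax=3 hinge=6
After 4 (craft hinge): flax=2 hinge=9
After 5 (craft hinge): flax=1 hinge=12
After 6 (consume 1 hinge): flax=1 hinge=11
After 7 (craft hinge): hinge=14

Answer: hinge=14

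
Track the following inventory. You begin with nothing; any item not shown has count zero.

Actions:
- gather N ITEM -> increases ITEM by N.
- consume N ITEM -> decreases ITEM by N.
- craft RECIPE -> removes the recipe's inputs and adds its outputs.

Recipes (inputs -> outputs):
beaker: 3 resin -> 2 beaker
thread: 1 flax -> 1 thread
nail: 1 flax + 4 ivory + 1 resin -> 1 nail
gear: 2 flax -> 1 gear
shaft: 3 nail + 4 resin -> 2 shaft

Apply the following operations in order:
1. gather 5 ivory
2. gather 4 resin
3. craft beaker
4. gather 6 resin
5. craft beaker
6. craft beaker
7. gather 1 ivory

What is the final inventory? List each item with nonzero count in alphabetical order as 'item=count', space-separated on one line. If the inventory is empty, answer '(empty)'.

Answer: beaker=6 ivory=6 resin=1

Derivation:
After 1 (gather 5 ivory): ivory=5
After 2 (gather 4 resin): ivory=5 resin=4
After 3 (craft beaker): beaker=2 ivory=5 resin=1
After 4 (gather 6 resin): beaker=2 ivory=5 resin=7
After 5 (craft beaker): beaker=4 ivory=5 resin=4
After 6 (craft beaker): beaker=6 ivory=5 resin=1
After 7 (gather 1 ivory): beaker=6 ivory=6 resin=1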